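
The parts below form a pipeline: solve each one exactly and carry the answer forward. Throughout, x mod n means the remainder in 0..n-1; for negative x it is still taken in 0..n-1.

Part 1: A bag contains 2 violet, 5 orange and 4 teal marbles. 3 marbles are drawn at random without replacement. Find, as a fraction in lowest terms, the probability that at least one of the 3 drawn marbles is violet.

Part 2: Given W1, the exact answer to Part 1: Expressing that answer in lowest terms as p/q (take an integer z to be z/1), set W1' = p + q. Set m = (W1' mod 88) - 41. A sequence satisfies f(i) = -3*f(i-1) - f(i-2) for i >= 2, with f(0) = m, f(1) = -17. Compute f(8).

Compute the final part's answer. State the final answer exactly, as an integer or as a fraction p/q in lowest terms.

1322

Part 1: total draws C(11,3) = 165; complement C(9,3) = 84; favorable 165 - 84 = 81; P = 27/55; answer 27/55
Part 2: W1 = 27/55; threaded value p + q = 82; m = 41; f(2) = -3*(-17) - 1*(41) = 10; iterating: f(2)=10, f(3)=-13, f(4)=29, f(5)=-74, f(6)=193, f(7)=-505, f(8)=1322; answer 1322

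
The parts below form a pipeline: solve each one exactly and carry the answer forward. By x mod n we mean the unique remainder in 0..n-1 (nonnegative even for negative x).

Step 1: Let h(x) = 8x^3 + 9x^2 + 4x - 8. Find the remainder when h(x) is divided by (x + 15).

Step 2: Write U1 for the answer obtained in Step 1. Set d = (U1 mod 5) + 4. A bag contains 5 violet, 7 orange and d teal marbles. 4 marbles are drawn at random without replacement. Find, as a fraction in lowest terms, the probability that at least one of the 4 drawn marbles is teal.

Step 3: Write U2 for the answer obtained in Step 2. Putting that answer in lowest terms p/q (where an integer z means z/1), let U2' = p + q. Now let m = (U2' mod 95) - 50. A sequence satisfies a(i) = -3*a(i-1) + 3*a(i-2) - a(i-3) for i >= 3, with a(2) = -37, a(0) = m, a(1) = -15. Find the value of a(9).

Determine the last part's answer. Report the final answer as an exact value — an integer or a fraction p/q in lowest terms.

Step 1: remainder = value at the root: 8*(-15)^3 + 9*(-15)^2 + 4*(-15)^1 - 8 = (-27000) + (2025) + (-60) + (-8) = -25043; answer -25043
Step 2: U1 = -25043; d = 6; total draws C(18,4) = 3060; complement C(12,4) = 495; favorable 3060 - 495 = 2565; P = 57/68; answer 57/68
Step 3: U2 = 57/68; threaded value p + q = 125; m = -20; a(3) = -3*(-37) + 3*(-15) - 1*(-20) = 86; iterating: a(3)=86, a(4)=-354, a(5)=1357, a(6)=-5219, a(7)=20082, a(8)=-77260, a(9)=297245; answer 297245

297245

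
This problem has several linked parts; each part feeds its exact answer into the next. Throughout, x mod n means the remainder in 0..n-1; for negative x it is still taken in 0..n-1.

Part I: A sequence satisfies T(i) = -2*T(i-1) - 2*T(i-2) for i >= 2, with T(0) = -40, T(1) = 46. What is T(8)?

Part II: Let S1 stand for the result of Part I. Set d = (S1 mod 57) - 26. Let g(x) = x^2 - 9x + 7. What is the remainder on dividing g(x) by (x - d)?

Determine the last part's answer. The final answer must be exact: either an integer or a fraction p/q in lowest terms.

Part I: T(2) = -2*(46) - 2*(-40) = -12; iterating: T(2)=-12, T(3)=-68, T(4)=160, T(5)=-184, T(6)=48, T(7)=272, T(8)=-640; answer -640
Part II: S1 = -640; d = 18; remainder = value at the root: 1*(18)^2 - 9*(18)^1 + 7 = (324) + (-162) + (7) = 169; answer 169

169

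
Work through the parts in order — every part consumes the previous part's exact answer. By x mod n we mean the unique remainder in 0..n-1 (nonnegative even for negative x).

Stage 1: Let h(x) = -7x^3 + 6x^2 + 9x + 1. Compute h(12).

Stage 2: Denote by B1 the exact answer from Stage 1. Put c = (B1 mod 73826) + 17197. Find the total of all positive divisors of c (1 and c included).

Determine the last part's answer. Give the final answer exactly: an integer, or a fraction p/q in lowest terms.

Stage 1: -7*(12)^3 + 6*(12)^2 + 9*(12)^1 + 1 = (-12096) + (864) + (108) + (1) = -11123; answer -11123
Stage 2: B1 = -11123; c = 79900; 79900 = 2^2 * 5^2 * 17 * 47; sigma = (1 + 2 + 4) * (1 + 5 + 25) * (1 + 17) * (1 + 47) = 7 * 31 * 18 * 48 = 187488; answer 187488

187488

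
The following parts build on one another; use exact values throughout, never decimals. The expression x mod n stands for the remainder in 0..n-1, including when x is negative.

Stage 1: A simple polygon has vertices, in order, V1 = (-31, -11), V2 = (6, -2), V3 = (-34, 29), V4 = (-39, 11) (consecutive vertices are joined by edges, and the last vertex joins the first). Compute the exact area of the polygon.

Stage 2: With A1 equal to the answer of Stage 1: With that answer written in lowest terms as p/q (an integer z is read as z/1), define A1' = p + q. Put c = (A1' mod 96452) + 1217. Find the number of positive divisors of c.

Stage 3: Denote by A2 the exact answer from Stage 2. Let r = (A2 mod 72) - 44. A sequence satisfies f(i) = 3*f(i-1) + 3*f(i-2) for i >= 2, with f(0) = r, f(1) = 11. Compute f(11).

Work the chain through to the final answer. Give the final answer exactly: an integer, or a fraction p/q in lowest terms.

Stage 1: cross terms: (-31*-2 - 6*-11)=128, (6*29 - -34*-2)=106, (-34*11 - -39*29)=757, (-39*-11 - -31*11)=770; twice the area = |1761| = 1761; area = 1761/2; answer 1761/2
Stage 2: A1 = 1761/2; threaded value p + q = 1763; c = 2980; 2980 = 2^2 * 5 * 149; number of divisors = (2+1) * (1+1) * (1+1) = 12; answer 12
Stage 3: A2 = 12; r = -32; f(2) = 3*(11) + 3*(-32) = -63; iterating: f(2)=-63, f(3)=-156, f(4)=-657, f(5)=-2439, f(6)=-9288, f(7)=-35181, f(8)=-133407, f(9)=-505764, f(10)=-1917513, f(11)=-7269831; answer -7269831

-7269831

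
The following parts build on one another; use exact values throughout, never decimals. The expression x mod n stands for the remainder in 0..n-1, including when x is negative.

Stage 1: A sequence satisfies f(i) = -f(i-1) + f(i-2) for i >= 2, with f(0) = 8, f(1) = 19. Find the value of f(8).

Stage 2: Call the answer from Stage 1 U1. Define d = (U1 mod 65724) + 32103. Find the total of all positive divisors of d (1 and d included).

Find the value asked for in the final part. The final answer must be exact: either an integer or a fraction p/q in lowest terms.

175560

Stage 1: f(2) = -1*(19) + 1*(8) = -11; iterating: f(2)=-11, f(3)=30, f(4)=-41, f(5)=71, f(6)=-112, f(7)=183, f(8)=-295; answer -295
Stage 2: U1 = -295; d = 97532; 97532 = 2^2 * 37 * 659; sigma = (1 + 2 + 4) * (1 + 37) * (1 + 659) = 7 * 38 * 660 = 175560; answer 175560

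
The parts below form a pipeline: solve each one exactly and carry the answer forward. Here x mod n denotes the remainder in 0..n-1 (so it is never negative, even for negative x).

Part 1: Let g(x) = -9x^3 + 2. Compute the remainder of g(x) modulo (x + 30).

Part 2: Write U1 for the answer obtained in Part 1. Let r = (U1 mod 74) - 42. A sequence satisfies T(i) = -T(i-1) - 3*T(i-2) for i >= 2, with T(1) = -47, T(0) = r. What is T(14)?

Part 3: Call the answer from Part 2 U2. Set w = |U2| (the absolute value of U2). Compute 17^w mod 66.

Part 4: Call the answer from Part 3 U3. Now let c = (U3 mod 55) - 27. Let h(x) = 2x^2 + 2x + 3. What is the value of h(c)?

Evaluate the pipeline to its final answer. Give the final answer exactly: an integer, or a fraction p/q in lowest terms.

423

Part 1: remainder = value at the root: -9*(-30)^3 + 2 = (243000) + (2) = 243002; answer 243002
Part 2: U1 = 243002; r = 18; T(2) = -1*(-47) - 3*(18) = -7; iterating: T(2)=-7, T(3)=148, T(4)=-127, T(5)=-317, T(6)=698, T(7)=253, T(8)=-2347, T(9)=1588, T(10)=5453, T(11)=-10217, T(12)=-6142, T(13)=36793, T(14)=-18367; answer -18367
Part 3: U2 = -18367; w = 18367; squarings mod 66: 17^1=17, 17^2=25, 17^4=31, 17^8=37, 17^16=49, 17^32=25, 17^64=31, 17^128=37, 17^256=49, 17^512=25, 17^1024=31, 17^2048=37, 17^4096=49, 17^8192=25, 17^16384=31; 17^18367 = 17^1 * 17^2 * 17^4 * 17^8 * 17^16 * 17^32 * 17^128 * 17^256 * 17^512 * 17^1024 * 17^16384 = 41 (mod 66); answer 41
Part 4: U3 = 41; c = 14; 2*(14)^2 + 2*(14)^1 + 3 = (392) + (28) + (3) = 423; answer 423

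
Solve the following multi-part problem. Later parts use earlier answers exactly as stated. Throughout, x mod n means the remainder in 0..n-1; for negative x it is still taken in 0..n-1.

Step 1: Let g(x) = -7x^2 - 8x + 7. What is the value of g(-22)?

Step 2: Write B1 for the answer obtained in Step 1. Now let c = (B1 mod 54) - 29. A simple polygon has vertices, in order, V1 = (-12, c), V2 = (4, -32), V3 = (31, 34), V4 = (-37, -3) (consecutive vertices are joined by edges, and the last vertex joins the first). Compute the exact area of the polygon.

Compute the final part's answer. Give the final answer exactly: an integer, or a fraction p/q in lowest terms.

Step 1: -7*(-22)^2 - 8*(-22)^1 + 7 = (-3388) + (176) + (7) = -3205; answer -3205
Step 2: B1 = -3205; c = 6; cross terms: (-12*-32 - 4*6)=360, (4*34 - 31*-32)=1128, (31*-3 - -37*34)=1165, (-37*6 - -12*-3)=-258; twice the area = |2395| = 2395; area = 2395/2; answer 2395/2

2395/2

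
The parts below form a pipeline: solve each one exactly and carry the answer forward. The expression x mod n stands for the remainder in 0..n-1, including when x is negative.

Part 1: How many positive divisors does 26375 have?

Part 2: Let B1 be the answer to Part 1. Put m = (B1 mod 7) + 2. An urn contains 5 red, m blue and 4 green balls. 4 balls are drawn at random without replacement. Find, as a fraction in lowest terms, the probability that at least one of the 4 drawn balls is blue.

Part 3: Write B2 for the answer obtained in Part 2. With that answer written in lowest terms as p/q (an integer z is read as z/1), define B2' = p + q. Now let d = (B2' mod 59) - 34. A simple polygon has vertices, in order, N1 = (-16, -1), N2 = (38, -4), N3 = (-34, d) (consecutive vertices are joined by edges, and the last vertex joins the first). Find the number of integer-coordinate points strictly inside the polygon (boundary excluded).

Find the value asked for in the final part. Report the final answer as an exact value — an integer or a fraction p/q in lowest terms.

79

Part 1: 26375 = 5^3 * 211; number of divisors = (3+1) * (1+1) = 8; answer 8
Part 2: B1 = 8; m = 3; total draws C(12,4) = 495; complement C(9,4) = 126; favorable 495 - 126 = 369; P = 41/55; answer 41/55
Part 3: B2 = 41/55; threaded value p + q = 96; d = 3; cross terms: (-16*-4 - 38*-1)=102, (38*3 - -34*-4)=-22, (-34*-1 - -16*3)=82; twice the area = |162| = 162; area = 81; boundary points = 3 + 1 + 2 = 6; strictly interior points = area - boundary/2 + 1 = 79; answer 79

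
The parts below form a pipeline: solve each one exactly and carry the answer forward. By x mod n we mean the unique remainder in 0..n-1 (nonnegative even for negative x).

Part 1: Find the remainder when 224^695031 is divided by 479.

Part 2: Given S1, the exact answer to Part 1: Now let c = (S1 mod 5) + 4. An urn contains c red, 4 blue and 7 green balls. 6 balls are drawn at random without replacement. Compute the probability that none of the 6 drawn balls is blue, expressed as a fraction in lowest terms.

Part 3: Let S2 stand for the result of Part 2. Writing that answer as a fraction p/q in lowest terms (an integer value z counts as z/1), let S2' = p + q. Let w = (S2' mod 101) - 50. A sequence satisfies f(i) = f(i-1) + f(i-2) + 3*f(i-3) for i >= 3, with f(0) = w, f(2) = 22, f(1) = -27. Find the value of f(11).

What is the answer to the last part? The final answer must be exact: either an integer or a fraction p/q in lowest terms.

10342

Part 1: squarings mod 479: 224^1=224, 224^2=360, 224^4=270, 224^8=92, 224^16=321, 224^32=56, 224^64=262, 224^128=147, 224^256=54, 224^512=42, 224^1024=327, 224^2048=112, 224^4096=90, 224^8192=436, 224^16384=412, 224^32768=178, 224^65536=70, 224^131072=110, 224^262144=125, 224^524288=297; 224^695031 = 224^1 * 224^2 * 224^4 * 224^16 * 224^32 * 224^64 * 224^128 * 224^512 * 224^2048 * 224^4096 * 224^32768 * 224^131072 * 224^524288 = 280 (mod 479); answer 280
Part 2: S1 = 280; c = 4; total draws C(15,6) = 5005; favorable C(11,6) = 462; P = 6/65; answer 6/65
Part 3: S2 = 6/65; threaded value p + q = 71; w = 21; f(3) = 1*(22) + 1*(-27) + 3*(21) = 58; iterating: f(3)=58, f(4)=-1, f(5)=123, f(6)=296, f(7)=416, f(8)=1081, f(9)=2385, f(10)=4714, f(11)=10342; answer 10342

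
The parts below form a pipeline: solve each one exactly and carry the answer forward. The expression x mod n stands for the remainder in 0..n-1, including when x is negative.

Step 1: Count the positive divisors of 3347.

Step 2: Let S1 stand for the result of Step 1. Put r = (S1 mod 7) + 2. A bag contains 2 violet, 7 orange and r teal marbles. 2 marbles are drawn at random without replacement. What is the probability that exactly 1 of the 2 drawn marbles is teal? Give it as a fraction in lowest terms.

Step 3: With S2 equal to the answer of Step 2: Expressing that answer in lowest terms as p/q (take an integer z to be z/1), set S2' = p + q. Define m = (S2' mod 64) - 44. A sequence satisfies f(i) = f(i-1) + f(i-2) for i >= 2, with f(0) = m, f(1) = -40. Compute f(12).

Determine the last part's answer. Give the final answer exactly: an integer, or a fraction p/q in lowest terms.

Step 1: 3347 is prime, so its only divisors are 1 and 3347; count = 2; answer 2
Step 2: S1 = 2; r = 4; total draws C(13,2) = 78; favorable C(4,1)*C(9,1) = 36; P = 6/13; answer 6/13
Step 3: S2 = 6/13; threaded value p + q = 19; m = -25; f(2) = 1*(-40) + 1*(-25) = -65; iterating: f(2)=-65, f(3)=-105, f(4)=-170, f(5)=-275, f(6)=-445, f(7)=-720, f(8)=-1165, f(9)=-1885, f(10)=-3050, f(11)=-4935, f(12)=-7985; answer -7985

-7985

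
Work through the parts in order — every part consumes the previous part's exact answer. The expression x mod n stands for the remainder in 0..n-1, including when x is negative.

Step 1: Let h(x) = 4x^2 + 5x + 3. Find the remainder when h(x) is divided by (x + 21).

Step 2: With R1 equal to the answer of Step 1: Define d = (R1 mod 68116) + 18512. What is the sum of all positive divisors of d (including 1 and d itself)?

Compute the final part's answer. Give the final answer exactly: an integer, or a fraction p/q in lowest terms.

38016

Step 1: remainder = value at the root: 4*(-21)^2 + 5*(-21)^1 + 3 = (1764) + (-105) + (3) = 1662; answer 1662
Step 2: R1 = 1662; d = 20174; 20174 = 2 * 7 * 11 * 131; sigma = (1 + 2) * (1 + 7) * (1 + 11) * (1 + 131) = 3 * 8 * 12 * 132 = 38016; answer 38016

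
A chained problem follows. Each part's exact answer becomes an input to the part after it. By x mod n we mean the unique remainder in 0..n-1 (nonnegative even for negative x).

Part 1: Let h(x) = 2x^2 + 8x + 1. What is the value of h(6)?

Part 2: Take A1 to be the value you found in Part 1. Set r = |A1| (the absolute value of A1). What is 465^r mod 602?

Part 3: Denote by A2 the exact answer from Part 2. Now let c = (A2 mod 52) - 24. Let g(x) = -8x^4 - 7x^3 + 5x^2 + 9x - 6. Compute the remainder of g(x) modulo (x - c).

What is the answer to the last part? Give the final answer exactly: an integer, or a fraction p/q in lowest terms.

-125747

Part 1: 2*(6)^2 + 8*(6)^1 + 1 = (72) + (48) + (1) = 121; answer 121
Part 2: A1 = 121; r = 121; squarings mod 602: 465^1=465, 465^2=107, 465^4=11, 465^8=121, 465^16=193, 465^32=527, 465^64=207; 465^121 = 465^1 * 465^8 * 465^16 * 465^32 * 465^64 = 451 (mod 602); answer 451
Part 3: A2 = 451; c = 11; remainder = value at the root: -8*(11)^4 - 7*(11)^3 + 5*(11)^2 + 9*(11)^1 - 6 = (-117128) + (-9317) + (605) + (99) + (-6) = -125747; answer -125747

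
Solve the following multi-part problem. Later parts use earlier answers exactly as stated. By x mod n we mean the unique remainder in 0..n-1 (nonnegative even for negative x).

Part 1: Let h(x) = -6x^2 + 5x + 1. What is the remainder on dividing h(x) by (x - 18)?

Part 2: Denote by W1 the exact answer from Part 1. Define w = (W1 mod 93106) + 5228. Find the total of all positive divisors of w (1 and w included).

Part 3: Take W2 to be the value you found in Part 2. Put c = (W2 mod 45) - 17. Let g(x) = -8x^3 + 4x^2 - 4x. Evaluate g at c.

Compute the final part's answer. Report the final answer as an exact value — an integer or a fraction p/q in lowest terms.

40528

Part 1: remainder = value at the root: -6*(18)^2 + 5*(18)^1 + 1 = (-1944) + (90) + (1) = -1853; answer -1853
Part 2: W1 = -1853; w = 96481; 96481 = 7^2 * 11 * 179; sigma = (1 + 7 + 49) * (1 + 11) * (1 + 179) = 57 * 12 * 180 = 123120; answer 123120
Part 3: W2 = 123120; c = -17; -8*(-17)^3 + 4*(-17)^2 - 4*(-17)^1 = (39304) + (1156) + (68) = 40528; answer 40528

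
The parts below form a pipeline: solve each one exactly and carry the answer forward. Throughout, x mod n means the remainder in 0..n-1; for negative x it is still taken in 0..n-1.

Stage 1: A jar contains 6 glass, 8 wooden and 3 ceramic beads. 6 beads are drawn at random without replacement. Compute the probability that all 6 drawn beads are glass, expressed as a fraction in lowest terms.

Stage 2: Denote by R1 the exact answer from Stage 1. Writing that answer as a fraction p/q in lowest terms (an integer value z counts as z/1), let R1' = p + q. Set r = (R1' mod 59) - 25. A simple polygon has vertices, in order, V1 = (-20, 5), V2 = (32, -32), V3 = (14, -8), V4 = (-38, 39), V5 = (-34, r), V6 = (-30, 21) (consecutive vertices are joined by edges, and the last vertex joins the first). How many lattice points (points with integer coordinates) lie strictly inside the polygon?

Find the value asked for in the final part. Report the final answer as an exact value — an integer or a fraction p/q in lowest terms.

Stage 1: total draws C(17,6) = 12376; favorable C(6,6) = 1; P = 1/12376; answer 1/12376
Stage 2: R1 = 1/12376; threaded value p + q = 12377; r = 21; cross terms: (-20*-32 - 32*5)=480, (32*-8 - 14*-32)=192, (14*39 - -38*-8)=242, (-38*21 - -34*39)=528, (-34*21 - -30*21)=-84, (-30*5 - -20*21)=270; twice the area = |1628| = 1628; area = 814; boundary points = 1 + 6 + 1 + 2 + 4 + 2 = 16; strictly interior points = area - boundary/2 + 1 = 807; answer 807

807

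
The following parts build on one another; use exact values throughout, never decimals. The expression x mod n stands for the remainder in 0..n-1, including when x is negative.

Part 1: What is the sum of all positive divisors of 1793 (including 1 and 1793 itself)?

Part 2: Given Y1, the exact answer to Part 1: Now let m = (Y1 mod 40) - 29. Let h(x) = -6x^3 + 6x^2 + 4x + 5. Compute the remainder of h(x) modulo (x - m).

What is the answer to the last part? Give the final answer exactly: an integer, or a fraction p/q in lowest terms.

58133

Part 1: 1793 = 11 * 163; sigma = (1 + 11) * (1 + 163) = 12 * 164 = 1968; answer 1968
Part 2: Y1 = 1968; m = -21; remainder = value at the root: -6*(-21)^3 + 6*(-21)^2 + 4*(-21)^1 + 5 = (55566) + (2646) + (-84) + (5) = 58133; answer 58133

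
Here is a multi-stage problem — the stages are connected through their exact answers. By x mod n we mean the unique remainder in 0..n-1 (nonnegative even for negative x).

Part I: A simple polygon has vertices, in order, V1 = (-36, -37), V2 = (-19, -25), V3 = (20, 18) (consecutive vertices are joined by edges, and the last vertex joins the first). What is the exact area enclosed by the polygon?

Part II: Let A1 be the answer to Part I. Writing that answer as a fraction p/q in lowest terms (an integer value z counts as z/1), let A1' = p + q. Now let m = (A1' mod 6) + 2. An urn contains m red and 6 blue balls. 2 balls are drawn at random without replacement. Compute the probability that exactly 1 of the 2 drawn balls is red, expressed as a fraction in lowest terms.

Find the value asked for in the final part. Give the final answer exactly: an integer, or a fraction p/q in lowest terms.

Part I: cross terms: (-36*-25 - -19*-37)=197, (-19*18 - 20*-25)=158, (20*-37 - -36*18)=-92; twice the area = |263| = 263; area = 263/2; answer 263/2
Part II: A1 = 263/2; threaded value p + q = 265; m = 3; total draws C(9,2) = 36; favorable C(3,1)*C(6,1) = 18; P = 1/2; answer 1/2

1/2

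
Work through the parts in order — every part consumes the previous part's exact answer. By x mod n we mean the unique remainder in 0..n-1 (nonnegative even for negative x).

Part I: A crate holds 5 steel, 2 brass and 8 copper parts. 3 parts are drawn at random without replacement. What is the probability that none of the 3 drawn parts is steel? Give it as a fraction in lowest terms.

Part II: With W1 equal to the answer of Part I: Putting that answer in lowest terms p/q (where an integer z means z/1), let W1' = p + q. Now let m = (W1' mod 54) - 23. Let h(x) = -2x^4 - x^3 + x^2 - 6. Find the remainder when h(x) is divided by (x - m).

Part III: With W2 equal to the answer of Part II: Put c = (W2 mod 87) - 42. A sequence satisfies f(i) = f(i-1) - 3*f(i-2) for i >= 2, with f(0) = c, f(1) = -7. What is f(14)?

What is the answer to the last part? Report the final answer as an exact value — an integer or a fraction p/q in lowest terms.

-8620

Part I: total draws C(15,3) = 455; favorable C(10,3) = 120; P = 24/91; answer 24/91
Part II: W1 = 24/91; threaded value p + q = 115; m = -16; remainder = value at the root: -2*(-16)^4 - 1*(-16)^3 + 1*(-16)^2 - 6 = (-131072) + (4096) + (256) + (-6) = -126726; answer -126726
Part III: W2 = -126726; c = -9; f(2) = 1*(-7) - 3*(-9) = 20; iterating: f(2)=20, f(3)=41, f(4)=-19, f(5)=-142, f(6)=-85, f(7)=341, f(8)=596, f(9)=-427, f(10)=-2215, f(11)=-934, f(12)=5711, f(13)=8513, f(14)=-8620; answer -8620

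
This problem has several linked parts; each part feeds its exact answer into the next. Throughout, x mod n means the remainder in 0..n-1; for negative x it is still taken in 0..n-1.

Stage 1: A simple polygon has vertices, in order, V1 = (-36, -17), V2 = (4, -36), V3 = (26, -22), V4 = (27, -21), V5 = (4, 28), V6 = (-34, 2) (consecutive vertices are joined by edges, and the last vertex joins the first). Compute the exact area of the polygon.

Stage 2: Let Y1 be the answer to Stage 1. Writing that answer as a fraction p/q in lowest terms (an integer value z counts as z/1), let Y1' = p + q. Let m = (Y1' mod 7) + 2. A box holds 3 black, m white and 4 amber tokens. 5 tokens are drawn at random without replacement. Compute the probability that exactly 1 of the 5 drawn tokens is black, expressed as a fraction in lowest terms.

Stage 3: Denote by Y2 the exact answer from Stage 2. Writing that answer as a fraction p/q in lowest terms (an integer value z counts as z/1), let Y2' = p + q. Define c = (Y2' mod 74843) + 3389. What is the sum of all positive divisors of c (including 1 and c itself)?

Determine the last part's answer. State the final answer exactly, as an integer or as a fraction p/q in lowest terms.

5406

Stage 1: cross terms: (-36*-36 - 4*-17)=1364, (4*-22 - 26*-36)=848, (26*-21 - 27*-22)=48, (27*28 - 4*-21)=840, (4*2 - -34*28)=960, (-34*-17 - -36*2)=650; twice the area = |4710| = 4710; area = 2355; answer 2355
Stage 2: Y1 = 2355; threaded value p + q = 2356; m = 6; total draws C(13,5) = 1287; favorable C(3,1)*C(10,4) = 630; P = 70/143; answer 70/143
Stage 3: Y2 = 70/143; threaded value p + q = 213; c = 3602; 3602 = 2 * 1801; sigma = (1 + 2) * (1 + 1801) = 3 * 1802 = 5406; answer 5406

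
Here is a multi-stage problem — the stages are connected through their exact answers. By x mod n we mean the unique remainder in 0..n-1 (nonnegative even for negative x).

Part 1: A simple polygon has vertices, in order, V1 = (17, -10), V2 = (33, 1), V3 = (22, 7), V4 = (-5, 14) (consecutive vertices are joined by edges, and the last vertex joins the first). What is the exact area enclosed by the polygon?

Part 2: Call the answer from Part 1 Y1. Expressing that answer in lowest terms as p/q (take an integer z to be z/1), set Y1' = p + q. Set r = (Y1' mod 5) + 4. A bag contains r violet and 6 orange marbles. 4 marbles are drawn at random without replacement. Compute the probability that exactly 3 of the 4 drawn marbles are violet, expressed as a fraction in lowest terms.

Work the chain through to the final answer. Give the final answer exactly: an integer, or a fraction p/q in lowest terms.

42/143

Part 1: cross terms: (17*1 - 33*-10)=347, (33*7 - 22*1)=209, (22*14 - -5*7)=343, (-5*-10 - 17*14)=-188; twice the area = |711| = 711; area = 711/2; answer 711/2
Part 2: Y1 = 711/2; threaded value p + q = 713; r = 7; total draws C(13,4) = 715; favorable C(7,3)*C(6,1) = 210; P = 42/143; answer 42/143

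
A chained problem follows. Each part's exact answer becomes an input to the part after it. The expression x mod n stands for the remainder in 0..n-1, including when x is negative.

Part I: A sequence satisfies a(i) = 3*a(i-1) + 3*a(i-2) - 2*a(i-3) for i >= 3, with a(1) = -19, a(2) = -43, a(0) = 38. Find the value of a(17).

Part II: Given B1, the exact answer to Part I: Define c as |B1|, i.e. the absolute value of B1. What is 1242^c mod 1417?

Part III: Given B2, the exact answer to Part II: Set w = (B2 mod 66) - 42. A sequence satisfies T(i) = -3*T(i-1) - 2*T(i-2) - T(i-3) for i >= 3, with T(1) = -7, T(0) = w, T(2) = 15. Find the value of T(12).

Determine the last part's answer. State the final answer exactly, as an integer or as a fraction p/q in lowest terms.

Part I: a(3) = 3*(-43) + 3*(-19) - 2*(38) = -262; iterating: a(3)=-262, a(4)=-877, a(5)=-3331, a(6)=-12100, a(7)=-44539, a(8)=-163255, a(9)=-599182, a(10)=-2198233, a(11)=-8065735, a(12)=-29593540, a(13)=-108581359, a(14)=-398393227, a(15)=-1461736678, a(16)=-5363226997, a(17)=-19678104571; answer -19678104571
Part II: B1 = -19678104571; c = 19678104571; squarings mod 1417: 1242^1=1242, 1242^2=868, 1242^4=997, 1242^8=692, 1242^16=1335, 1242^32=1056, 1242^64=1374, 1242^128=432, 1242^256=997, 1242^512=692, 1242^1024=1335, 1242^2048=1056, 1242^4096=1374, 1242^8192=432, 1242^16384=997, 1242^32768=692, 1242^65536=1335, 1242^131072=1056, 1242^262144=1374, 1242^524288=432, 1242^1048576=997, 1242^2097152=692, 1242^4194304=1335, 1242^8388608=1056, 1242^16777216=1374, 1242^33554432=432, 1242^67108864=997, 1242^134217728=692, 1242^268435456=1335, 1242^536870912=1056, 1242^1073741824=1374, 1242^2147483648=432, 1242^4294967296=997, 1242^8589934592=692, 1242^17179869184=1335; 1242^19678104571 = 1242^1 * 1242^2 * 1242^8 * 1242^16 * 1242^32 * 1242^64 * 1242^128 * 1242^256 * 1242^512 * 1242^2048 * 1242^524288 * 1242^2097152 * 1242^4194304 * 1242^8388608 * 1242^67108864 * 1242^268435456 * 1242^2147483648 * 1242^17179869184 = 747 (mod 1417); answer 747
Part III: B2 = 747; w = -21; T(3) = -3*(15) - 2*(-7) - 1*(-21) = -10; iterating: T(3)=-10, T(4)=7, T(5)=-16, T(6)=44, T(7)=-107, T(8)=249, T(9)=-577, T(10)=1340, T(11)=-3115, T(12)=7242; answer 7242

7242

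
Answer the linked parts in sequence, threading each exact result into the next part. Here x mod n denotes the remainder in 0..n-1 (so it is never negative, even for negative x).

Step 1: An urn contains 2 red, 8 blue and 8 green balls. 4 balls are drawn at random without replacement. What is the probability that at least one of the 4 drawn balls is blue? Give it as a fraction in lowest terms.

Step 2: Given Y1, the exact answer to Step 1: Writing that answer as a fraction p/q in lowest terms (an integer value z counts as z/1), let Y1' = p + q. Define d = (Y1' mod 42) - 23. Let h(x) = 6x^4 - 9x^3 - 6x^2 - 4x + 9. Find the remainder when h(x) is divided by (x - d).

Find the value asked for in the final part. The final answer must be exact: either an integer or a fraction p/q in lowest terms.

5601

Step 1: total draws C(18,4) = 3060; complement C(10,4) = 210; favorable 3060 - 210 = 2850; P = 95/102; answer 95/102
Step 2: Y1 = 95/102; threaded value p + q = 197; d = 6; remainder = value at the root: 6*(6)^4 - 9*(6)^3 - 6*(6)^2 - 4*(6)^1 + 9 = (7776) + (-1944) + (-216) + (-24) + (9) = 5601; answer 5601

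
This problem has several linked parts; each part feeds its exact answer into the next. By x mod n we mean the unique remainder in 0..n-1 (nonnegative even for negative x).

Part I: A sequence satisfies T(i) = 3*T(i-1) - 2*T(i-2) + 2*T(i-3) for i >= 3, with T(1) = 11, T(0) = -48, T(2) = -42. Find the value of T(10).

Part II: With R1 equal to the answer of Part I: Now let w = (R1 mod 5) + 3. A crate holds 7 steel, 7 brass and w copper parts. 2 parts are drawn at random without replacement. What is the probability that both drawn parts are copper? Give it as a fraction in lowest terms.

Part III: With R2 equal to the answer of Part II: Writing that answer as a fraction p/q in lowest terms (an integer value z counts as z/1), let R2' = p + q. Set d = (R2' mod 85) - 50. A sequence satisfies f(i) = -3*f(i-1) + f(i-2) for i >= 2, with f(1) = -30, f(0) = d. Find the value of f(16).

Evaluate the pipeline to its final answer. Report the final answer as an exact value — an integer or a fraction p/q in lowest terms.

1011504840

Part I: T(3) = 3*(-42) - 2*(11) + 2*(-48) = -244; iterating: T(3)=-244, T(4)=-626, T(5)=-1474, T(6)=-3658, T(7)=-9278, T(8)=-23466, T(9)=-59158, T(10)=-149098; answer -149098
Part II: R1 = -149098; w = 5; total draws C(19,2) = 171; favorable C(5,2) = 10; P = 10/171; answer 10/171
Part III: R2 = 10/171; threaded value p + q = 181; d = -39; f(2) = -3*(-30) + 1*(-39) = 51; iterating: f(2)=51, f(3)=-183, f(4)=600, f(5)=-1983, f(6)=6549, f(7)=-21630, f(8)=71439, f(9)=-235947, f(10)=779280, f(11)=-2573787, f(12)=8500641, f(13)=-28075710, f(14)=92727771, f(15)=-306259023, f(16)=1011504840; answer 1011504840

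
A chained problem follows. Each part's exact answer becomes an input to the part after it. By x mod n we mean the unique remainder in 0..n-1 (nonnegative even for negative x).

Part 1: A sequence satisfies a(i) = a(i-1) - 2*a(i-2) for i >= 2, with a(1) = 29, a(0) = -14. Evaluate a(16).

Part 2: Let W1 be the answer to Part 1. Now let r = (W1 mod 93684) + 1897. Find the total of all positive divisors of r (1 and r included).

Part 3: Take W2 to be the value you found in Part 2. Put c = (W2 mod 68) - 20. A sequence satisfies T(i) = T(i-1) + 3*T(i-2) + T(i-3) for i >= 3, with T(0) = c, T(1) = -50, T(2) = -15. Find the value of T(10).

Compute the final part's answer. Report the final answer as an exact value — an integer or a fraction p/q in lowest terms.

-57351

Part 1: a(2) = 1*(29) - 2*(-14) = 57; iterating: a(2)=57, a(3)=-1, a(4)=-115, a(5)=-113, a(6)=117, a(7)=343, a(8)=109, a(9)=-577, a(10)=-795, a(11)=359, a(12)=1949, a(13)=1231, a(14)=-2667, a(15)=-5129, a(16)=205; answer 205
Part 2: W1 = 205; r = 2102; 2102 = 2 * 1051; sigma = (1 + 2) * (1 + 1051) = 3 * 1052 = 3156; answer 3156
Part 3: W2 = 3156; c = 8; T(3) = 1*(-15) + 3*(-50) + 1*(8) = -157; iterating: T(3)=-157, T(4)=-252, T(5)=-738, T(6)=-1651, T(7)=-4117, T(8)=-9808, T(9)=-23810, T(10)=-57351; answer -57351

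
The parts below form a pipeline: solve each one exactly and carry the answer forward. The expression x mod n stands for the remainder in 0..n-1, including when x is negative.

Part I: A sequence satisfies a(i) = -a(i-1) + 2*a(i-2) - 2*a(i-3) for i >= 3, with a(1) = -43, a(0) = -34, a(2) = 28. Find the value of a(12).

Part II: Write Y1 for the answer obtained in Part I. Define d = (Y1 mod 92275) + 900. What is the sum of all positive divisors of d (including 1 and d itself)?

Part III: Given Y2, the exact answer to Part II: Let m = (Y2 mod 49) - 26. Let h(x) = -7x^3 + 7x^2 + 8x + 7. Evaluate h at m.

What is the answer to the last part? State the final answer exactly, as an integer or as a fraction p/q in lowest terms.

Part I: a(3) = -1*(28) + 2*(-43) - 2*(-34) = -46; iterating: a(3)=-46, a(4)=188, a(5)=-336, a(6)=804, a(7)=-1852, a(8)=4132, a(9)=-9444, a(10)=21412, a(11)=-48564, a(12)=110276; answer 110276
Part II: Y1 = 110276; d = 18901; 18901 = 41 * 461; sigma = (1 + 41) * (1 + 461) = 42 * 462 = 19404; answer 19404
Part III: Y2 = 19404; m = -26; -7*(-26)^3 + 7*(-26)^2 + 8*(-26)^1 + 7 = (123032) + (4732) + (-208) + (7) = 127563; answer 127563

127563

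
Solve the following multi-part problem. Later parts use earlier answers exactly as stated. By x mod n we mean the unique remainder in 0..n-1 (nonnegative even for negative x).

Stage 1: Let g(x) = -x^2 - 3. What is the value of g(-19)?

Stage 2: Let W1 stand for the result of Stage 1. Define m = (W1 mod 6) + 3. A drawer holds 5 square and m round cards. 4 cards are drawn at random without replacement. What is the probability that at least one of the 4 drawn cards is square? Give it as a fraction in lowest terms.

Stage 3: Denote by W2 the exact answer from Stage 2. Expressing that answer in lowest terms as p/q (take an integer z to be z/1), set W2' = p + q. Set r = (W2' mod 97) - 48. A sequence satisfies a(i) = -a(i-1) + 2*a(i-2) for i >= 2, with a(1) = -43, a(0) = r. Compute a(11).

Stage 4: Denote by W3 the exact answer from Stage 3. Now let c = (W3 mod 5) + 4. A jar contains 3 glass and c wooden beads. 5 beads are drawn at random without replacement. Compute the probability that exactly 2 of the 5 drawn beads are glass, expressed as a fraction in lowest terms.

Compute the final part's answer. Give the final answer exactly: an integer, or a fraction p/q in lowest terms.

15/28

Stage 1: -1*(-19)^2 - 3 = (-361) + (-3) = -364; answer -364
Stage 2: W1 = -364; m = 5; total draws C(10,4) = 210; complement C(5,4) = 5; favorable 210 - 5 = 205; P = 41/42; answer 41/42
Stage 3: W2 = 41/42; threaded value p + q = 83; r = 35; a(2) = -1*(-43) + 2*(35) = 113; iterating: a(2)=113, a(3)=-199, a(4)=425, a(5)=-823, a(6)=1673, a(7)=-3319, a(8)=6665, a(9)=-13303, a(10)=26633, a(11)=-53239; answer -53239
Stage 4: W3 = -53239; c = 5; total draws C(8,5) = 56; favorable C(3,2)*C(5,3) = 30; P = 15/28; answer 15/28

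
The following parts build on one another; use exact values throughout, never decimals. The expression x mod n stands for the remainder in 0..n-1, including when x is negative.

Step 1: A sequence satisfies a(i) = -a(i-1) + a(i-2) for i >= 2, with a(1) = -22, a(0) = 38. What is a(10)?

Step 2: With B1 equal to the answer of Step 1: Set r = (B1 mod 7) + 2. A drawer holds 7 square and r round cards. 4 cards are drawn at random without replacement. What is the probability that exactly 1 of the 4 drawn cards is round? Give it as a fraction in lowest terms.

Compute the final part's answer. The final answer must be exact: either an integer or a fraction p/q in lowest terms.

Step 1: a(2) = -1*(-22) + 1*(38) = 60; iterating: a(2)=60, a(3)=-82, a(4)=142, a(5)=-224, a(6)=366, a(7)=-590, a(8)=956, a(9)=-1546, a(10)=2502; answer 2502
Step 2: B1 = 2502; r = 5; total draws C(12,4) = 495; favorable C(5,1)*C(7,3) = 175; P = 35/99; answer 35/99

35/99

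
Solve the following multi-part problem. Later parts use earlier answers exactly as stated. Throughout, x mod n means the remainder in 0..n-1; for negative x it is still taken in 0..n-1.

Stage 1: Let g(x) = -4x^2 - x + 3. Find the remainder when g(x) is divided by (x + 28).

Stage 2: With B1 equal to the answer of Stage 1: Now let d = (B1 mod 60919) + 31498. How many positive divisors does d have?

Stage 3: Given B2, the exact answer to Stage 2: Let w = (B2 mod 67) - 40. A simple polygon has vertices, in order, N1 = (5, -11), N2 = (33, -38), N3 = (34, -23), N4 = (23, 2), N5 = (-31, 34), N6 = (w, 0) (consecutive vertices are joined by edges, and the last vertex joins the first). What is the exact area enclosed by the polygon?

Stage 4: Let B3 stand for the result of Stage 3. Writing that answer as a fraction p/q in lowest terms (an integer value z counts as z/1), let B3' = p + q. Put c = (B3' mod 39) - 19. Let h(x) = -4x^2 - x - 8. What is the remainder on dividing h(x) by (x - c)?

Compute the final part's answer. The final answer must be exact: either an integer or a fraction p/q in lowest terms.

-41

Stage 1: remainder = value at the root: -4*(-28)^2 - 1*(-28)^1 + 3 = (-3136) + (28) + (3) = -3105; answer -3105
Stage 2: B1 = -3105; d = 89312; 89312 = 2^5 * 2791; number of divisors = (5+1) * (1+1) = 12; answer 12
Stage 3: B2 = 12; w = -28; cross terms: (5*-38 - 33*-11)=173, (33*-23 - 34*-38)=533, (34*2 - 23*-23)=597, (23*34 - -31*2)=844, (-31*0 - -28*34)=952, (-28*-11 - 5*0)=308; twice the area = |3407| = 3407; area = 3407/2; answer 3407/2
Stage 4: B3 = 3407/2; threaded value p + q = 3409; c = -3; remainder = value at the root: -4*(-3)^2 - 1*(-3)^1 - 8 = (-36) + (3) + (-8) = -41; answer -41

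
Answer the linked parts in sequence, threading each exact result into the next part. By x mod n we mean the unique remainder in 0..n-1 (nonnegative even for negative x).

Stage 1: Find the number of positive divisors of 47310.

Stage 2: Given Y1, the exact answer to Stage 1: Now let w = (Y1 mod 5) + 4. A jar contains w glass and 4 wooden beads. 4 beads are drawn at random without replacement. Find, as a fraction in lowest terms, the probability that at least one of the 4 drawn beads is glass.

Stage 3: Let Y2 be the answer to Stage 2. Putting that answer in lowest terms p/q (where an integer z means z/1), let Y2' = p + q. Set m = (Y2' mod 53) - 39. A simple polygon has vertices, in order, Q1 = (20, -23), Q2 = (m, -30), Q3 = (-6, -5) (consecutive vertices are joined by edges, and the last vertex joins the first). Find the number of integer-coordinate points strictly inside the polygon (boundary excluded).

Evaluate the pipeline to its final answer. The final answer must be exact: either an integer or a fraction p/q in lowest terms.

187

Stage 1: 47310 = 2 * 3 * 5 * 19 * 83; number of divisors = (1+1) * (1+1) * (1+1) * (1+1) * (1+1) = 32; answer 32
Stage 2: Y1 = 32; w = 6; total draws C(10,4) = 210; complement C(4,4) = 1; favorable 210 - 1 = 209; P = 209/210; answer 209/210
Stage 3: Y2 = 209/210; threaded value p + q = 419; m = 9; cross terms: (20*-30 - 9*-23)=-393, (9*-5 - -6*-30)=-225, (-6*-23 - 20*-5)=238; twice the area = |-380| = 380; area = 190; boundary points = 1 + 5 + 2 = 8; strictly interior points = area - boundary/2 + 1 = 187; answer 187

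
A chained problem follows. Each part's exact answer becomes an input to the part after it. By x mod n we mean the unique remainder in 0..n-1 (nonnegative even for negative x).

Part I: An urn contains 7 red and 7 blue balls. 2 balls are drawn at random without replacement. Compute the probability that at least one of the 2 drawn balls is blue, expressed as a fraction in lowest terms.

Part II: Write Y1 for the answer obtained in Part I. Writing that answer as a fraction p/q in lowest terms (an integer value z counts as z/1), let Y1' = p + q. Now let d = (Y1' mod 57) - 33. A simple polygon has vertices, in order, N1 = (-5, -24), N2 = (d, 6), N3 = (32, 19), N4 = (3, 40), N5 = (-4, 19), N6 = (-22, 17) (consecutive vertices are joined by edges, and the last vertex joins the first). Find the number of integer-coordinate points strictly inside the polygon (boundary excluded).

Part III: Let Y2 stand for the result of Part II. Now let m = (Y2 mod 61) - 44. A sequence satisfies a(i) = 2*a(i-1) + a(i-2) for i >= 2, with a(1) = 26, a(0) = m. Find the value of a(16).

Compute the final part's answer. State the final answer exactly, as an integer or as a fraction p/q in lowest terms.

Part I: total draws C(14,2) = 91; complement C(7,2) = 21; favorable 91 - 21 = 70; P = 10/13; answer 10/13
Part II: Y1 = 10/13; threaded value p + q = 23; d = -10; cross terms: (-5*6 - -10*-24)=-270, (-10*19 - 32*6)=-382, (32*40 - 3*19)=1223, (3*19 - -4*40)=217, (-4*17 - -22*19)=350, (-22*-24 - -5*17)=613; twice the area = |1751| = 1751; area = 1751/2; boundary points = 5 + 1 + 1 + 7 + 2 + 1 = 17; strictly interior points = area - boundary/2 + 1 = 868; answer 868
Part III: Y2 = 868; m = -30; a(2) = 2*(26) + 1*(-30) = 22; iterating: a(2)=22, a(3)=70, a(4)=162, a(5)=394, a(6)=950, a(7)=2294, a(8)=5538, a(9)=13370, a(10)=32278, a(11)=77926, a(12)=188130, a(13)=454186, a(14)=1096502, a(15)=2647190, a(16)=6390882; answer 6390882

6390882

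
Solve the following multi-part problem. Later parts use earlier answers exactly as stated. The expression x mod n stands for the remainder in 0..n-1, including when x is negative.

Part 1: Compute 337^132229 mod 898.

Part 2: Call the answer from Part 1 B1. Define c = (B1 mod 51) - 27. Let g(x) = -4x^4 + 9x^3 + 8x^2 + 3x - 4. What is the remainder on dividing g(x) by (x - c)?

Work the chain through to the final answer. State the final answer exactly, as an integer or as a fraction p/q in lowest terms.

-223188

Part 1: squarings mod 898: 337^1=337, 337^2=421, 337^4=335, 337^8=873, 337^16=625, 337^32=893, 337^64=25, 337^128=625, 337^256=893, 337^512=25, 337^1024=625, 337^2048=893, 337^4096=25, 337^8192=625, 337^16384=893, 337^32768=25, 337^65536=625, 337^131072=893; 337^132229 = 337^1 * 337^4 * 337^128 * 337^1024 * 337^131072 = 859 (mod 898); answer 859
Part 2: B1 = 859; c = 16; remainder = value at the root: -4*(16)^4 + 9*(16)^3 + 8*(16)^2 + 3*(16)^1 - 4 = (-262144) + (36864) + (2048) + (48) + (-4) = -223188; answer -223188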